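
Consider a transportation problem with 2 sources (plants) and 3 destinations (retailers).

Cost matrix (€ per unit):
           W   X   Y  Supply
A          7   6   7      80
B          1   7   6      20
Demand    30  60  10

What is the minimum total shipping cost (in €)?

520

One minimum-cost allocation:
  A→W: 10 × €7 = €70
  A→X: 60 × €6 = €360
  A→Y: 10 × €7 = €70
  B→W: 20 × €1 = €20
Total = 70 + 360 + 70 + 20 = €520.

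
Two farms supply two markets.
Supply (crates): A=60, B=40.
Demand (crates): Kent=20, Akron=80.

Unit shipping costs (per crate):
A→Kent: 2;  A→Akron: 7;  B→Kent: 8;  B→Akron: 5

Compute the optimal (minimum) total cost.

520

Optimal allocation:
  A to Kent: 20 × 2 = 40
  A to Akron: 40 × 7 = 280
  B to Akron: 40 × 5 = 200
Total = 40 + 280 + 200 = 520.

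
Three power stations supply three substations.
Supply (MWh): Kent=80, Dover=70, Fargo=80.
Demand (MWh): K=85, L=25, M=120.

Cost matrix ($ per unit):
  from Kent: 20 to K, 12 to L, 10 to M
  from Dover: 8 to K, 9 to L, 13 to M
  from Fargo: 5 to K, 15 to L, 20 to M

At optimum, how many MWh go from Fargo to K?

The minimum-cost plan:
  Kent–M: 80 MWh
  Dover–K: 5 MWh
  Dover–L: 25 MWh
  Dover–M: 40 MWh
  Fargo–K: 80 MWh
Total cost = $1985.
So Fargo→K carries 80 MWh.

80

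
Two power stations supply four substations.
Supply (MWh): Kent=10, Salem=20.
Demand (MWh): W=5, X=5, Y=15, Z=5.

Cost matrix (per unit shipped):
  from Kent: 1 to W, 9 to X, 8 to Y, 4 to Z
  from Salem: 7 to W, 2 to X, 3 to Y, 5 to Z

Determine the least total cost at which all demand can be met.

80

Optimal allocation:
  Kent→W: 5 × 1 = 5
  Kent→Z: 5 × 4 = 20
  Salem→X: 5 × 2 = 10
  Salem→Y: 15 × 3 = 45
Total = 5 + 20 + 10 + 45 = 80.
(Supply check: Kent ships 10; Salem ships 20.)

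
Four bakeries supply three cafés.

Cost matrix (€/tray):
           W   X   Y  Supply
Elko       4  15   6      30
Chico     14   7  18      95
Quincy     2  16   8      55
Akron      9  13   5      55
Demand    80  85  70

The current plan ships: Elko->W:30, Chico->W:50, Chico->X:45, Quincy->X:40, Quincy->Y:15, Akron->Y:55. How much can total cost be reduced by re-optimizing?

900

Current plan cost = 30·4 + 50·14 + 45·7 + 40·16 + 15·8 + 55·5 = €2170.
Optimal plan:
  Elko->W: 15 trays
  Elko->Y: 15 trays
  Chico->W: 10 trays
  Chico->X: 85 trays
  Quincy->W: 55 trays
  Akron->Y: 55 trays
Optimal cost = €1270.
Saving = 2170 − 1270 = €900.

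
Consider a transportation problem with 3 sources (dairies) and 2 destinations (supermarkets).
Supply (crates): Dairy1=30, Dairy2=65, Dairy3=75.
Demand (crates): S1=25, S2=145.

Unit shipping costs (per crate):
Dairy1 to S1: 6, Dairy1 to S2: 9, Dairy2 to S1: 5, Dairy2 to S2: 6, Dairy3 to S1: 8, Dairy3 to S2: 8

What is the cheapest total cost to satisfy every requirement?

An optimal shipping plan:
  Dairy1->S1: 25 × 6 = 150
  Dairy1->S2: 5 × 9 = 45
  Dairy2->S2: 65 × 6 = 390
  Dairy3->S2: 75 × 8 = 600
Total = 150 + 45 + 390 + 600 = 1185.

1185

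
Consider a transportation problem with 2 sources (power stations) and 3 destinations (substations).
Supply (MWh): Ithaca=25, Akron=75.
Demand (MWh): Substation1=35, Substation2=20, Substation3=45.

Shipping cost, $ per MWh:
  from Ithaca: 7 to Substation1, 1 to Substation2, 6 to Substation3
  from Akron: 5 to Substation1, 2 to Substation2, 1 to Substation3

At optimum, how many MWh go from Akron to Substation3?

Solving gives:
  Ithaca to Substation1: 5 × $7 = $35
  Ithaca to Substation2: 20 × $1 = $20
  Akron to Substation1: 30 × $5 = $150
  Akron to Substation3: 45 × $1 = $45
Total cost = $250.
So Akron→Substation3 carries 45 MWh.

45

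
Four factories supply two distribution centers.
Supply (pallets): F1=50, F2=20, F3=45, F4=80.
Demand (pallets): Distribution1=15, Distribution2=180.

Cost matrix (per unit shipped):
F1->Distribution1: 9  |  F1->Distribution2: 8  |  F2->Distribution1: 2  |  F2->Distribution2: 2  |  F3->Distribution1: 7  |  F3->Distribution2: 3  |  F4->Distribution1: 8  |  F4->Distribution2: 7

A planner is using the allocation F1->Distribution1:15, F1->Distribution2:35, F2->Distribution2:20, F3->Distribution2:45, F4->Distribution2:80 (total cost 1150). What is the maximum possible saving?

Current plan cost = 15·9 + 35·8 + 20·2 + 45·3 + 80·7 = 1150.
Optimal plan:
  F1 to Distribution2: 50 × 8 = 400
  F2 to Distribution1: 15 × 2 = 30
  F2 to Distribution2: 5 × 2 = 10
  F3 to Distribution2: 45 × 3 = 135
  F4 to Distribution2: 80 × 7 = 560
Optimal cost = 1135.
Saving = 1150 − 1135 = 15.

15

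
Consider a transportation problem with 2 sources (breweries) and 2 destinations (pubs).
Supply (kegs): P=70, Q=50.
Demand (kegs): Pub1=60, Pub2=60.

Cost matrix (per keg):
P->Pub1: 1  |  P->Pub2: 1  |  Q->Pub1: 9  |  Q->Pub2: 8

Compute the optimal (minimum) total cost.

470

Optimal allocation:
  P–Pub1: 60 × 1 = 60
  P–Pub2: 10 × 1 = 10
  Q–Pub2: 50 × 8 = 400
Total = 60 + 10 + 400 = 470.
(Supply check: P ships 70; Q ships 50.)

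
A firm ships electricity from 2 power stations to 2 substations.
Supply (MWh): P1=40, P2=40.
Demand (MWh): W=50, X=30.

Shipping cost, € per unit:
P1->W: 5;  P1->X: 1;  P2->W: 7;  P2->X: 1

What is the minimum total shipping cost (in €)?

300

A cheapest plan:
  P1->W: 40 × €5 = €200
  P2->W: 10 × €7 = €70
  P2->X: 30 × €1 = €30
Total = 200 + 70 + 30 = €300.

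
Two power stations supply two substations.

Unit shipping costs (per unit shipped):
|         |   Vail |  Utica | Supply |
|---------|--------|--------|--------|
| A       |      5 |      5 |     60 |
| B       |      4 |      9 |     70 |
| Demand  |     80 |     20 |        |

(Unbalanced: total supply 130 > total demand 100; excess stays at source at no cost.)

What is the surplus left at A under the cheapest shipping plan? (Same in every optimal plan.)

30

An optimal plan:
  A->Vail: 10 MWh
  A->Utica: 20 MWh
  B->Vail: 70 MWh
Total cost = 430.
A ships 30 of its 60, leaving 30.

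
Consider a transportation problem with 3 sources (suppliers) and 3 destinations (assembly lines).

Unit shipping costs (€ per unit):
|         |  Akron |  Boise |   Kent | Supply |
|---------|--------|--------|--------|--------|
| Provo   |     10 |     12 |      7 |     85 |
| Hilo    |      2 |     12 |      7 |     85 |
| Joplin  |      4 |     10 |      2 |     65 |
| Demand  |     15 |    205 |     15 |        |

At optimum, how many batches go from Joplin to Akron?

0

Optimal shipments:
  Provo→Boise: 85 × €12 = €1020
  Hilo→Akron: 15 × €2 = €30
  Hilo→Boise: 70 × €12 = €840
  Joplin→Boise: 50 × €10 = €500
  Joplin→Kent: 15 × €2 = €30
Total cost = €2420.
The route Joplin→Akron is not used.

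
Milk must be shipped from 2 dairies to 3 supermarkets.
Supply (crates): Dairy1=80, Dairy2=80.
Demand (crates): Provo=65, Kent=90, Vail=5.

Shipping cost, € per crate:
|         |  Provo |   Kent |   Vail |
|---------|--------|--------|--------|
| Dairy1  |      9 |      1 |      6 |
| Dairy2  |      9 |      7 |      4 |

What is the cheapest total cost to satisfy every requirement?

755

A cheapest plan:
  Dairy1→Kent: 80 crates
  Dairy2→Provo: 65 crates
  Dairy2→Kent: 10 crates
  Dairy2→Vail: 5 crates
Total cost = €755.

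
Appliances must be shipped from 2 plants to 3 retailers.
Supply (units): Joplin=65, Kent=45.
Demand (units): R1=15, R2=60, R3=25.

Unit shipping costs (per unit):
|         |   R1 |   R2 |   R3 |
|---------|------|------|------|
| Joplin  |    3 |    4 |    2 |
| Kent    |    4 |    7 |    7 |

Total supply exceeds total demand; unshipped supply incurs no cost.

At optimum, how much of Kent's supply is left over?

10

An optimal plan:
  Joplin->R2: 40 × 4 = 160
  Joplin->R3: 25 × 2 = 50
  Kent->R1: 15 × 4 = 60
  Kent->R2: 20 × 7 = 140
Total cost = 410.
Kent ships 35 of its 45, leaving 10.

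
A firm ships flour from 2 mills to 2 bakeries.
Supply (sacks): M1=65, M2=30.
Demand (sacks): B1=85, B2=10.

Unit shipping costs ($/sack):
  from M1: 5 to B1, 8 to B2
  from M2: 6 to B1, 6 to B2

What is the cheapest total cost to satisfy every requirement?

505

An optimal shipping plan:
  M1→B1: 65 × $5 = $325
  M2→B1: 20 × $6 = $120
  M2→B2: 10 × $6 = $60
Total = 325 + 120 + 60 = $505.
(Supply check: M1 ships 65; M2 ships 30.)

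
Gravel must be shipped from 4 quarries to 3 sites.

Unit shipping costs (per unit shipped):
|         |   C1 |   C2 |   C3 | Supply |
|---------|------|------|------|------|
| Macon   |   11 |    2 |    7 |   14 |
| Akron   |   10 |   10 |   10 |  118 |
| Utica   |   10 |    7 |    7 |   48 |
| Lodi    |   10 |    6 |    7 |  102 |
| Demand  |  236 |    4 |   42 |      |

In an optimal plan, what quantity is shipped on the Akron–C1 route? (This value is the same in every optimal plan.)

Solving gives:
  Macon->C2: 4 × 2 = 8
  Macon->C3: 10 × 7 = 70
  Akron->C1: 118 × 10 = 1180
  Utica->C1: 48 × 10 = 480
  Lodi->C1: 70 × 10 = 700
  Lodi->C3: 32 × 7 = 224
Total cost = 2662.
So Akron→C1 carries 118 truckloads.

118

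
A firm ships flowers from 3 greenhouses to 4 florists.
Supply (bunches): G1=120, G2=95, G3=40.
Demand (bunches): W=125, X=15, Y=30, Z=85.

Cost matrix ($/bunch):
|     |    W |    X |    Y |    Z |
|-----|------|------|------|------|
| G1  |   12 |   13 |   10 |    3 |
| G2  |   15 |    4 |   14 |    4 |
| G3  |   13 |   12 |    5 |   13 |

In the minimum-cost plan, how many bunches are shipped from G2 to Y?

Solving gives:
  G1–W: 115 × $12 = $1380
  G1–Z: 5 × $3 = $15
  G2–X: 15 × $4 = $60
  G2–Z: 80 × $4 = $320
  G3–W: 10 × $13 = $130
  G3–Y: 30 × $5 = $150
Total cost = $2055.
The route G2→Y is not used.

0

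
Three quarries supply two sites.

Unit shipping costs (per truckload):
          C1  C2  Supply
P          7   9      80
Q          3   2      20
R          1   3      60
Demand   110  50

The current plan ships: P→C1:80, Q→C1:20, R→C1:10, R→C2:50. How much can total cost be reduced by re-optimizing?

Current plan cost = 80·7 + 20·3 + 10·1 + 50·3 = 780.
Optimal plan:
  P→C1: 50 truckloads
  P→C2: 30 truckloads
  Q→C2: 20 truckloads
  R→C1: 60 truckloads
Optimal cost = 720.
Saving = 780 − 720 = 60.

60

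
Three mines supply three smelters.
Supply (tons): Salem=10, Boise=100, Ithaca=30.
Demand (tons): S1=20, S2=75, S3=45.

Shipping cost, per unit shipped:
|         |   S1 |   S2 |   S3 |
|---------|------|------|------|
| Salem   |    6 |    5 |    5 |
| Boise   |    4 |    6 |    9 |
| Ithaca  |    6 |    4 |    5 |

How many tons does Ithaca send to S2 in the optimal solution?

0

Solving gives:
  Salem–S3: 10 × 5 = 50
  Boise–S1: 20 × 4 = 80
  Boise–S2: 75 × 6 = 450
  Boise–S3: 5 × 9 = 45
  Ithaca–S3: 30 × 5 = 150
Total cost = 775.
The route Ithaca→S2 is not used.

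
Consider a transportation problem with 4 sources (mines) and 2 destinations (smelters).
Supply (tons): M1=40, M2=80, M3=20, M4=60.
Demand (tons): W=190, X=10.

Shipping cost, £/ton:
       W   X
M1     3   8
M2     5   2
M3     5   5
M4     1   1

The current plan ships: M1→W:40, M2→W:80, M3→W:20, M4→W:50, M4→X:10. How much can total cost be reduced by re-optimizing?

Current plan cost = 40·3 + 80·5 + 20·5 + 50·1 + 10·1 = £680.
Optimal plan:
  M1–W: 40 × £3 = £120
  M2–W: 70 × £5 = £350
  M2–X: 10 × £2 = £20
  M3–W: 20 × £5 = £100
  M4–W: 60 × £1 = £60
Optimal cost = £650.
Saving = 680 − 650 = £30.

30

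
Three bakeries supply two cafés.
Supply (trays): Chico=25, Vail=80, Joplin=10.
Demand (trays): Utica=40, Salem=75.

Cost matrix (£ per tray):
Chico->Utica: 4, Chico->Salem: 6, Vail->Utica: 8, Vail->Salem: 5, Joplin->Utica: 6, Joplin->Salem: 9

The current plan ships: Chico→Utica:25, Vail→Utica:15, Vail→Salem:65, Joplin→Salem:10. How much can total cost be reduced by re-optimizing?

Current plan cost = 25·4 + 15·8 + 65·5 + 10·9 = £635.
Optimal plan:
  Chico–Utica: 25 × £4 = £100
  Vail–Utica: 5 × £8 = £40
  Vail–Salem: 75 × £5 = £375
  Joplin–Utica: 10 × £6 = £60
Optimal cost = £575.
Saving = 635 − 575 = £60.

60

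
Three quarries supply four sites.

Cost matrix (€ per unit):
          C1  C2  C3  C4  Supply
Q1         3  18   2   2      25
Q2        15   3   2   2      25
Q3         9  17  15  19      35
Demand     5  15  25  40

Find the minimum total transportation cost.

615

An optimal shipping plan:
  Q1->C4: 25 truckloads
  Q2->C2: 10 truckloads
  Q2->C4: 15 truckloads
  Q3->C1: 5 truckloads
  Q3->C2: 5 truckloads
  Q3->C3: 25 truckloads
Total cost = €615.
(Supply check: Q1 ships 25; Q2 ships 25; Q3 ships 35.)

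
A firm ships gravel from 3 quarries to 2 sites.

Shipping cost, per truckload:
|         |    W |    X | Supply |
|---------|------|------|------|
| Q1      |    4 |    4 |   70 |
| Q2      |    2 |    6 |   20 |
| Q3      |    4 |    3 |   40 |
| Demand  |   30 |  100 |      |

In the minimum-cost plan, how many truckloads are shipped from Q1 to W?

10

Optimal shipments:
  Q1 to W: 10 × 4 = 40
  Q1 to X: 60 × 4 = 240
  Q2 to W: 20 × 2 = 40
  Q3 to X: 40 × 3 = 120
Total cost = 440.
So Q1→W carries 10 truckloads.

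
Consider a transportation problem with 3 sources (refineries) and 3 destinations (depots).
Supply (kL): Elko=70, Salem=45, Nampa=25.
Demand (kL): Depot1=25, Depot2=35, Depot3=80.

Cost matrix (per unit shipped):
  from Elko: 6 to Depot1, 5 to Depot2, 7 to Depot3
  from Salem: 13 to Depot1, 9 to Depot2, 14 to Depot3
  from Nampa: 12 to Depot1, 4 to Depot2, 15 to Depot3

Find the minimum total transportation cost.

1145

A cheapest plan:
  Elko to Depot3: 70 × 7 = 490
  Salem to Depot1: 25 × 13 = 325
  Salem to Depot2: 10 × 9 = 90
  Salem to Depot3: 10 × 14 = 140
  Nampa to Depot2: 25 × 4 = 100
Total = 490 + 325 + 90 + 140 + 100 = 1145.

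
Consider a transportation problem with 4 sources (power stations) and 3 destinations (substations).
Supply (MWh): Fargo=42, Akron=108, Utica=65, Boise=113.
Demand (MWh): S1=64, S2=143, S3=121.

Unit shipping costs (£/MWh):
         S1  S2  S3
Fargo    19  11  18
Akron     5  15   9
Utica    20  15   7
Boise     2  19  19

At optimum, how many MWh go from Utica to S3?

The minimum-cost plan:
  Fargo–S2: 42 × £11 = £462
  Akron–S2: 52 × £15 = £780
  Akron–S3: 56 × £9 = £504
  Utica–S3: 65 × £7 = £455
  Boise–S1: 64 × £2 = £128
  Boise–S2: 49 × £19 = £931
Total cost = £3260.
So Utica→S3 carries 65 MWh.

65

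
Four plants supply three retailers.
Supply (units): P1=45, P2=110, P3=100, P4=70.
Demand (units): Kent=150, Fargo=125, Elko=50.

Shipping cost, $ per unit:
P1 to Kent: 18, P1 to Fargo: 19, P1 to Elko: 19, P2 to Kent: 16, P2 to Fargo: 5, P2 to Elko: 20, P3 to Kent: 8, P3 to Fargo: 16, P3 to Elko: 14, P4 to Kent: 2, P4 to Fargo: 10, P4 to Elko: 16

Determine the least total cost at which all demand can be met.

A cheapest plan:
  P1→Fargo: 15 × $19 = $285
  P1→Elko: 30 × $19 = $570
  P2→Fargo: 110 × $5 = $550
  P3→Kent: 80 × $8 = $640
  P3→Elko: 20 × $14 = $280
  P4→Kent: 70 × $2 = $140
Total = 285 + 570 + 550 + 640 + 280 + 140 = $2465.
(Supply check: P1 ships 45; P2 ships 110; P3 ships 100; P4 ships 70.)

2465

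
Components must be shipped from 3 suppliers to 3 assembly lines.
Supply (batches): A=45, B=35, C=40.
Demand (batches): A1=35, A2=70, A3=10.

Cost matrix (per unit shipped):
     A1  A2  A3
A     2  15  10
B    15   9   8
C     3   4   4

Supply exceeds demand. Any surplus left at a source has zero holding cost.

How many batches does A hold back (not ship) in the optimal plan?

An optimal plan:
  A–A1: 35 batches
  A–A3: 5 batches
  B–A2: 30 batches
  B–A3: 5 batches
  C–A2: 40 batches
Total cost = 590.
A ships 40 of its 45, leaving 5.

5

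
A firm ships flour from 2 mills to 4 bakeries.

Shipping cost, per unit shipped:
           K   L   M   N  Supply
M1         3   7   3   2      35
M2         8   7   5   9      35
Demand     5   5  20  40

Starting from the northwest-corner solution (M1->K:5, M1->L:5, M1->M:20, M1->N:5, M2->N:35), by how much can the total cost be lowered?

Current plan cost = 5·3 + 5·7 + 20·3 + 5·2 + 35·9 = 435.
Optimal plan:
  M1→N: 35 × 2 = 70
  M2→K: 5 × 8 = 40
  M2→L: 5 × 7 = 35
  M2→M: 20 × 5 = 100
  M2→N: 5 × 9 = 45
Optimal cost = 290.
Saving = 435 − 290 = 145.

145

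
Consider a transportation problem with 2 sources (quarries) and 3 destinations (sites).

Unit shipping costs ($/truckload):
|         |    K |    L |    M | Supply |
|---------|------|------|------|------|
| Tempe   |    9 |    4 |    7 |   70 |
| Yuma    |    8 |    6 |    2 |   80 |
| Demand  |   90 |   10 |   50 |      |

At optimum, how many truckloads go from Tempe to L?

10

The minimum-cost plan:
  Tempe to K: 60 × $9 = $540
  Tempe to L: 10 × $4 = $40
  Yuma to K: 30 × $8 = $240
  Yuma to M: 50 × $2 = $100
Total cost = $920.
So Tempe→L carries 10 truckloads.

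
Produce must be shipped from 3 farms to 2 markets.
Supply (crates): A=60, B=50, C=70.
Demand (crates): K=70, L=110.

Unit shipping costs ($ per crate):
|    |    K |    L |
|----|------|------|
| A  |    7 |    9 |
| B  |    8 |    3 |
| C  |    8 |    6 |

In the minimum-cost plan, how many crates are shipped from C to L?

Solving gives:
  A–K: 60 × $7 = $420
  B–L: 50 × $3 = $150
  C–K: 10 × $8 = $80
  C–L: 60 × $6 = $360
Total cost = $1010.
So C→L carries 60 crates.

60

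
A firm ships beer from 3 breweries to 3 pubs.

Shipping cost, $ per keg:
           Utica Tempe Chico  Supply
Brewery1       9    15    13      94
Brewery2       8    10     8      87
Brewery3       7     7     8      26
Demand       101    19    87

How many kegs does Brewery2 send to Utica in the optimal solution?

0

Solving gives:
  Brewery1 to Utica: 94 kegs
  Brewery2 to Chico: 87 kegs
  Brewery3 to Utica: 7 kegs
  Brewery3 to Tempe: 19 kegs
Total cost = $1724.
The route Brewery2→Utica is not used.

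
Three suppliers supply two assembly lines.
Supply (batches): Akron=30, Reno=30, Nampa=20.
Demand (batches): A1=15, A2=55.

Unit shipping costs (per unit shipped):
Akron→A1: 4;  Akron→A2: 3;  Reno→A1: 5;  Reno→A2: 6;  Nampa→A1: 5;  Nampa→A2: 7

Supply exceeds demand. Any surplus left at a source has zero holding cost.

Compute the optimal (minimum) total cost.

315

One minimum-cost allocation:
  Akron->A2: 30 × 3 = 90
  Reno->A2: 25 × 6 = 150
  Nampa->A1: 15 × 5 = 75
Total = 90 + 150 + 75 = 315.
(Supply check: Akron ships 30; Reno ships 25; Nampa ships 15.)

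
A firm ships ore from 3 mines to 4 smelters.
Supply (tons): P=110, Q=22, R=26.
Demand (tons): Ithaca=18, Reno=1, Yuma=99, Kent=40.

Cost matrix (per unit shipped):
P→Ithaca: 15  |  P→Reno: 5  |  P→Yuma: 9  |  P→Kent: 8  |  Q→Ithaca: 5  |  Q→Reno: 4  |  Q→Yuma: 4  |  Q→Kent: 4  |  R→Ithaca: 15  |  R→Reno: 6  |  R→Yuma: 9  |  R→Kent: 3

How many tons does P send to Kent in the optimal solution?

Optimal shipments:
  P–Reno: 1 × 5 = 5
  P–Yuma: 95 × 9 = 855
  P–Kent: 14 × 8 = 112
  Q–Ithaca: 18 × 5 = 90
  Q–Yuma: 4 × 4 = 16
  R–Kent: 26 × 3 = 78
Total cost = 1156.
So P→Kent carries 14 tons.

14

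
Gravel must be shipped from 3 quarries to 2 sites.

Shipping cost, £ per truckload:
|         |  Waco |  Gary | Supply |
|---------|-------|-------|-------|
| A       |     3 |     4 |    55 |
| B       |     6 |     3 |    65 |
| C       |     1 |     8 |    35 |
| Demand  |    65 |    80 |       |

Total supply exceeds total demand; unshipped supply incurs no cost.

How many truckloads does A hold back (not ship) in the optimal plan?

10

Minimum-cost shipments:
  A→Waco: 30 × £3 = £90
  A→Gary: 15 × £4 = £60
  B→Gary: 65 × £3 = £195
  C→Waco: 35 × £1 = £35
Total cost = £380.
A ships 45 of its 55, leaving 10.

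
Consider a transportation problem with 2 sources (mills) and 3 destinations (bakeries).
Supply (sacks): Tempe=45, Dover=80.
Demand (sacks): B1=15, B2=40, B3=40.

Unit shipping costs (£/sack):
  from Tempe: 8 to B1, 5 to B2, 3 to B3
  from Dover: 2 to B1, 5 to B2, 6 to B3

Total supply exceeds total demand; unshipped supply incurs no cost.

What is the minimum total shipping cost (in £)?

350

A cheapest plan:
  Tempe to B2: 5 × £5 = £25
  Tempe to B3: 40 × £3 = £120
  Dover to B1: 15 × £2 = £30
  Dover to B2: 35 × £5 = £175
Total = 25 + 120 + 30 + 175 = £350.
(Supply check: Tempe ships 45; Dover ships 50.)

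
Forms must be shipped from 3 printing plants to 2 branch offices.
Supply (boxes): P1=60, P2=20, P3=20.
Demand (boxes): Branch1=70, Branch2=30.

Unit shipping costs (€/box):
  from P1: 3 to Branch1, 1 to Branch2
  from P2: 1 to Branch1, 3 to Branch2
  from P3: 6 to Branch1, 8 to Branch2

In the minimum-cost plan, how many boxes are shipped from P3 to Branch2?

Optimal shipments:
  P1->Branch1: 30 boxes
  P1->Branch2: 30 boxes
  P2->Branch1: 20 boxes
  P3->Branch1: 20 boxes
Total cost = €260.
The route P3→Branch2 is not used.

0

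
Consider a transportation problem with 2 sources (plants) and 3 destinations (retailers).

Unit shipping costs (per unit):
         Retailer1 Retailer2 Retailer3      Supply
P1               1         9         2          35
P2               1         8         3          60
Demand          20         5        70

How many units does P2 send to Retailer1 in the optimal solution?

20

The minimum-cost plan:
  P1→Retailer3: 35 × 2 = 70
  P2→Retailer1: 20 × 1 = 20
  P2→Retailer2: 5 × 8 = 40
  P2→Retailer3: 35 × 3 = 105
Total cost = 235.
So P2→Retailer1 carries 20 units.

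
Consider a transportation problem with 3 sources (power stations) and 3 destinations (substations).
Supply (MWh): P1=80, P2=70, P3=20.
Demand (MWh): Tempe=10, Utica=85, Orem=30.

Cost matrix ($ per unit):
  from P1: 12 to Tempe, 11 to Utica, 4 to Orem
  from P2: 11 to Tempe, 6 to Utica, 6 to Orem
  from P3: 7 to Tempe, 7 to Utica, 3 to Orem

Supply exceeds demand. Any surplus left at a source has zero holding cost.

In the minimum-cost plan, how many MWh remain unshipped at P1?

An optimal plan:
  P1->Utica: 5 × $11 = $55
  P1->Orem: 30 × $4 = $120
  P2->Utica: 70 × $6 = $420
  P3->Tempe: 10 × $7 = $70
  P3->Utica: 10 × $7 = $70
Total cost = $735.
P1 ships 35 of its 80, leaving 45.

45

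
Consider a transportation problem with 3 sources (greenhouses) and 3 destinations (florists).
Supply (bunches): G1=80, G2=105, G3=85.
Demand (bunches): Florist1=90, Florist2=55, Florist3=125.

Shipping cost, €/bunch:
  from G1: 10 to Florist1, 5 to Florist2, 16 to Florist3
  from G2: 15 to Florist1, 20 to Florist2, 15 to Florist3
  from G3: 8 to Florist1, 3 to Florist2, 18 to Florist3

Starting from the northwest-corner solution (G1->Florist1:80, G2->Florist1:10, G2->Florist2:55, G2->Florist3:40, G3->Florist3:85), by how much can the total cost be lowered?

Current plan cost = 80·10 + 10·15 + 55·20 + 40·15 + 85·18 = €4180.
Optimal plan:
  G1 to Florist1: 5 × €10 = €50
  G1 to Florist2: 55 × €5 = €275
  G1 to Florist3: 20 × €16 = €320
  G2 to Florist3: 105 × €15 = €1575
  G3 to Florist1: 85 × €8 = €680
Optimal cost = €2900.
Saving = 4180 − 2900 = €1280.

1280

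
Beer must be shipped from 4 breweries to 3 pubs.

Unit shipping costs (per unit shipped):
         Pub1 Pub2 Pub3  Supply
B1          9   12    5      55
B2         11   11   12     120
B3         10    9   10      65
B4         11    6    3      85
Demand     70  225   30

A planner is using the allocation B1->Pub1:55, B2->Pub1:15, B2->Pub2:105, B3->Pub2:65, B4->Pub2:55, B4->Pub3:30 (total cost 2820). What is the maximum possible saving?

30

Current plan cost = 55·9 + 15·11 + 105·11 + 65·9 + 55·6 + 30·3 = 2820.
Optimal plan:
  B1→Pub1: 25 × 9 = 225
  B1→Pub3: 30 × 5 = 150
  B2→Pub1: 45 × 11 = 495
  B2→Pub2: 75 × 11 = 825
  B3→Pub2: 65 × 9 = 585
  B4→Pub2: 85 × 6 = 510
Optimal cost = 2790.
Saving = 2820 − 2790 = 30.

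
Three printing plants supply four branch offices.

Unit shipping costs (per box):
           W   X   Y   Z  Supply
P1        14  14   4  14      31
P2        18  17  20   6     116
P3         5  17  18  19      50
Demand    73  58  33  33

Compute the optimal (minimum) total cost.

2012

Optimal allocation:
  P1–Y: 31 boxes
  P2–W: 23 boxes
  P2–X: 58 boxes
  P2–Y: 2 boxes
  P2–Z: 33 boxes
  P3–W: 50 boxes
Total cost = 2012.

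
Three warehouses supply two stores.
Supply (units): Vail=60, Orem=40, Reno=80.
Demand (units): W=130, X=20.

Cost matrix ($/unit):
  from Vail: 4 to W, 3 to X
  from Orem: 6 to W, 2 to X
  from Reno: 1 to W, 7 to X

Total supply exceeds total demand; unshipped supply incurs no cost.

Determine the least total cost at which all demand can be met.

A cheapest plan:
  Vail to W: 50 × $4 = $200
  Orem to X: 20 × $2 = $40
  Reno to W: 80 × $1 = $80
Total = 200 + 40 + 80 = $320.
(Supply check: Vail ships 50; Orem ships 20; Reno ships 80.)

320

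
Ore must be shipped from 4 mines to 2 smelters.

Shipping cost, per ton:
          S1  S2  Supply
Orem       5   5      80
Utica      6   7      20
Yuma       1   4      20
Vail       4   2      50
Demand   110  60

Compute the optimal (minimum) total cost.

One minimum-cost allocation:
  Orem→S1: 70 tons
  Orem→S2: 10 tons
  Utica→S1: 20 tons
  Yuma→S1: 20 tons
  Vail→S2: 50 tons
Total cost = 640.

640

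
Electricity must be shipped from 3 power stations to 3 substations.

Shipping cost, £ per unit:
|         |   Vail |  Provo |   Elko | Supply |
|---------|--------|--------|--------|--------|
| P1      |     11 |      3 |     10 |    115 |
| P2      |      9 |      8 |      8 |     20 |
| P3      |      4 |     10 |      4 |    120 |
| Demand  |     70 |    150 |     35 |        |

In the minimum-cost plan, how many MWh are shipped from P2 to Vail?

0

Solving gives:
  P1 to Provo: 115 × £3 = £345
  P2 to Provo: 20 × £8 = £160
  P3 to Vail: 70 × £4 = £280
  P3 to Provo: 15 × £10 = £150
  P3 to Elko: 35 × £4 = £140
Total cost = £1075.
The route P2→Vail is not used.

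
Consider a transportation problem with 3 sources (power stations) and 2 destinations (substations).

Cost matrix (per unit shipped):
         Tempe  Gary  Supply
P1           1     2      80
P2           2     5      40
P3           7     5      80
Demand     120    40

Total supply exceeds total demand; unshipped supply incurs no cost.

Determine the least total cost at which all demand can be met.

360

A cheapest plan:
  P1->Tempe: 80 × 1 = 80
  P2->Tempe: 40 × 2 = 80
  P3->Gary: 40 × 5 = 200
Total = 80 + 80 + 200 = 360.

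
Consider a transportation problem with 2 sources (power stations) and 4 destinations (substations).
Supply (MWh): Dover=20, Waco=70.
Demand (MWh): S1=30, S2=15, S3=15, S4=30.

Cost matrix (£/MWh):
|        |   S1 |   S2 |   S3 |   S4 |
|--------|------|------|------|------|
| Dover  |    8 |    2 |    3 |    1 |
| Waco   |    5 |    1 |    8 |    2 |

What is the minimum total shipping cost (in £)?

A cheapest plan:
  Dover->S3: 15 × £3 = £45
  Dover->S4: 5 × £1 = £5
  Waco->S1: 30 × £5 = £150
  Waco->S2: 15 × £1 = £15
  Waco->S4: 25 × £2 = £50
Total = 45 + 5 + 150 + 15 + 50 = £265.
(Supply check: Dover ships 20; Waco ships 70.)

265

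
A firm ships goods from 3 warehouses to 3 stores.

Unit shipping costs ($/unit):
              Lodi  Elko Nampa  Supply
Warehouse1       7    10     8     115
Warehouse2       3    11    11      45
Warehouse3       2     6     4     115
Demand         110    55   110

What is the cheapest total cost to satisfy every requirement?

An optimal shipping plan:
  Warehouse1->Elko: 5 × $10 = $50
  Warehouse1->Nampa: 110 × $8 = $880
  Warehouse2->Lodi: 45 × $3 = $135
  Warehouse3->Lodi: 65 × $2 = $130
  Warehouse3->Elko: 50 × $6 = $300
Total = 50 + 880 + 135 + 130 + 300 = $1495.

1495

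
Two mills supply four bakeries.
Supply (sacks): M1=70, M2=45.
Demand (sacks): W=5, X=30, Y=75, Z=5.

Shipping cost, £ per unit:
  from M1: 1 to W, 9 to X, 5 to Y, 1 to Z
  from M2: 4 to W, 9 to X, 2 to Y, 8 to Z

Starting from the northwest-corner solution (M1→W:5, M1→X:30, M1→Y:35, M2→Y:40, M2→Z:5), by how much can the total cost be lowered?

Current plan cost = 5·1 + 30·9 + 35·5 + 40·2 + 5·8 = £570.
Optimal plan:
  M1 to W: 5 × £1 = £5
  M1 to X: 30 × £9 = £270
  M1 to Y: 30 × £5 = £150
  M1 to Z: 5 × £1 = £5
  M2 to Y: 45 × £2 = £90
Optimal cost = £520.
Saving = 570 − 520 = £50.

50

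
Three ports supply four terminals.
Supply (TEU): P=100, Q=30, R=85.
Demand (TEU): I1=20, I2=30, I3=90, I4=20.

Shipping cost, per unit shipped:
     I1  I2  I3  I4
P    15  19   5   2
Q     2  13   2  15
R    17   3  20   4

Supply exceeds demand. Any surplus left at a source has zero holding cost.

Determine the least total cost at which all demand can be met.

590

An optimal shipping plan:
  P to I3: 80 × 5 = 400
  P to I4: 20 × 2 = 40
  Q to I1: 20 × 2 = 40
  Q to I3: 10 × 2 = 20
  R to I2: 30 × 3 = 90
Total = 400 + 40 + 40 + 20 + 90 = 590.
(Supply check: P ships 100; Q ships 30; R ships 30.)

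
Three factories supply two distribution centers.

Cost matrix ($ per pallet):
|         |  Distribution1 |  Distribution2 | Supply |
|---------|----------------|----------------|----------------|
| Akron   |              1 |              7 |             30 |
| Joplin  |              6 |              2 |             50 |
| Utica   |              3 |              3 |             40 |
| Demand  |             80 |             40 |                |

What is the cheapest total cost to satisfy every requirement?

290

An optimal shipping plan:
  Akron->Distribution1: 30 pallets
  Joplin->Distribution1: 10 pallets
  Joplin->Distribution2: 40 pallets
  Utica->Distribution1: 40 pallets
Total cost = $290.
(Supply check: Akron ships 30; Joplin ships 50; Utica ships 40.)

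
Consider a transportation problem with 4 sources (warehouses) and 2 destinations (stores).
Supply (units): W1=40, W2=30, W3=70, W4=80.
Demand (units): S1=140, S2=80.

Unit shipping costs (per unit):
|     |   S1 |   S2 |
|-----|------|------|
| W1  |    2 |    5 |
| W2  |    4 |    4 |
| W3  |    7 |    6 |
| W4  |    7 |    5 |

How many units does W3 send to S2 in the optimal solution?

0

The minimum-cost plan:
  W1 to S1: 40 × 2 = 80
  W2 to S1: 30 × 4 = 120
  W3 to S1: 70 × 7 = 490
  W4 to S2: 80 × 5 = 400
Total cost = 1090.
The route W3→S2 is not used.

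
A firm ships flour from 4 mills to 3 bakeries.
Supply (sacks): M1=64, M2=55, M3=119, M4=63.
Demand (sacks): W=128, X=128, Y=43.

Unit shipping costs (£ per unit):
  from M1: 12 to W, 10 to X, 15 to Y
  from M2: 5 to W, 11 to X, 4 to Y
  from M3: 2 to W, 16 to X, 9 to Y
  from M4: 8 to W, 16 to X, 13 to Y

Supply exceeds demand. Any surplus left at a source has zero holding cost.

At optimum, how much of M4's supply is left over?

Minimum-cost shipments:
  M1 to X: 64 sacks
  M2 to X: 12 sacks
  M2 to Y: 43 sacks
  M3 to W: 119 sacks
  M4 to W: 9 sacks
  M4 to X: 52 sacks
Total cost = £2086.
M4 ships 61 of its 63, leaving 2.

2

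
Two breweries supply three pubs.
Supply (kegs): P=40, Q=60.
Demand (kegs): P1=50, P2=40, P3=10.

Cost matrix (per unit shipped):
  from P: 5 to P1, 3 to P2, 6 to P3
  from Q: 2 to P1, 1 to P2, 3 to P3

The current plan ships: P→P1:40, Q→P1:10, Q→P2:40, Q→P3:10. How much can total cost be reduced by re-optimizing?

Current plan cost = 40·5 + 10·2 + 40·1 + 10·3 = 290.
Optimal plan:
  P–P2: 40 × 3 = 120
  Q–P1: 50 × 2 = 100
  Q–P3: 10 × 3 = 30
Optimal cost = 250.
Saving = 290 − 250 = 40.

40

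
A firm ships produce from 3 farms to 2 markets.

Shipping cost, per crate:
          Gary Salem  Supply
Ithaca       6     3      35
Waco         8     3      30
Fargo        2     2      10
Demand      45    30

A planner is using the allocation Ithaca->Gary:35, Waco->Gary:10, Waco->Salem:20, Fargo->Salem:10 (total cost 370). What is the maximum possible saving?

50

Current plan cost = 35·6 + 10·8 + 20·3 + 10·2 = 370.
Optimal plan:
  Ithaca→Gary: 35 crates
  Waco→Salem: 30 crates
  Fargo→Gary: 10 crates
Optimal cost = 320.
Saving = 370 − 320 = 50.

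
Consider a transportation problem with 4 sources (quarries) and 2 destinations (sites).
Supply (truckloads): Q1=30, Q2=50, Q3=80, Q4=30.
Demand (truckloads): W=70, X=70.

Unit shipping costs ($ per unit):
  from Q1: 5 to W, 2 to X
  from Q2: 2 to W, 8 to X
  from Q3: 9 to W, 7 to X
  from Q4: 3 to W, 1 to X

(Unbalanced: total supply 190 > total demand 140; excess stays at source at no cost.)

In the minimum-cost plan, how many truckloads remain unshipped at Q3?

An optimal plan:
  Q1 to X: 30 × $2 = $60
  Q2 to W: 50 × $2 = $100
  Q3 to W: 20 × $9 = $180
  Q3 to X: 10 × $7 = $70
  Q4 to X: 30 × $1 = $30
Total cost = $440.
Q3 ships 30 of its 80, leaving 50.

50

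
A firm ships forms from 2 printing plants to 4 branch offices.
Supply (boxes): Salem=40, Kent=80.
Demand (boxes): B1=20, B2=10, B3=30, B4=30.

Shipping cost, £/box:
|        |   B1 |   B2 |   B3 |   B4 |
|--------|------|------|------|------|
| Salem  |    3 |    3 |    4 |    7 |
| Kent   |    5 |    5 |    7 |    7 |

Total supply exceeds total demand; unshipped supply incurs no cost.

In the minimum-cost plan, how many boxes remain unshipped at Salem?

0

An optimal plan:
  Salem->B1: 10 × £3 = £30
  Salem->B3: 30 × £4 = £120
  Kent->B1: 10 × £5 = £50
  Kent->B2: 10 × £5 = £50
  Kent->B4: 30 × £7 = £210
Total cost = £460.
Salem ships 40 of its 40, leaving 0.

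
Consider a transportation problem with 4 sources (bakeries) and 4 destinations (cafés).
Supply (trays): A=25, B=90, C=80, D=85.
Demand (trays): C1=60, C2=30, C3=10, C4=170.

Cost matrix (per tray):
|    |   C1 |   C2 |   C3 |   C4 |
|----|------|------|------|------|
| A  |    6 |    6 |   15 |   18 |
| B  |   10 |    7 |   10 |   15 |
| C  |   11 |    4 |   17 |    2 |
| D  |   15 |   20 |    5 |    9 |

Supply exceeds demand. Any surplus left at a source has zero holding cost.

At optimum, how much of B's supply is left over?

10

An optimal plan:
  A→C1: 25 × 6 = 150
  B→C1: 35 × 10 = 350
  B→C2: 30 × 7 = 210
  B→C3: 10 × 10 = 100
  B→C4: 5 × 15 = 75
  C→C4: 80 × 2 = 160
  D→C4: 85 × 9 = 765
Total cost = 1810.
B ships 80 of its 90, leaving 10.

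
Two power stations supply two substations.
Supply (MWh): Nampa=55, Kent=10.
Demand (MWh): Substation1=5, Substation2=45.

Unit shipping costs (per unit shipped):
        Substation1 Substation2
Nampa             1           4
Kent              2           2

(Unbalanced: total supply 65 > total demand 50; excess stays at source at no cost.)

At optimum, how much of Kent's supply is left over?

An optimal plan:
  Nampa→Substation1: 5 × 1 = 5
  Nampa→Substation2: 35 × 4 = 140
  Kent→Substation2: 10 × 2 = 20
Total cost = 165.
Kent ships 10 of its 10, leaving 0.

0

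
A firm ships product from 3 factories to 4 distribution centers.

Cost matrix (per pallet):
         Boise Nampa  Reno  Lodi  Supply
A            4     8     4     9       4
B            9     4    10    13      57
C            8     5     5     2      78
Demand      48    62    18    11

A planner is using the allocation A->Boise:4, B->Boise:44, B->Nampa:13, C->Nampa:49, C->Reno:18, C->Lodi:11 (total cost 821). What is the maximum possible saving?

88

Current plan cost = 4·4 + 44·9 + 13·4 + 49·5 + 18·5 + 11·2 = 821.
Optimal plan:
  A→Boise: 4 × 4 = 16
  B→Nampa: 57 × 4 = 228
  C→Boise: 44 × 8 = 352
  C→Nampa: 5 × 5 = 25
  C→Reno: 18 × 5 = 90
  C→Lodi: 11 × 2 = 22
Optimal cost = 733.
Saving = 821 − 733 = 88.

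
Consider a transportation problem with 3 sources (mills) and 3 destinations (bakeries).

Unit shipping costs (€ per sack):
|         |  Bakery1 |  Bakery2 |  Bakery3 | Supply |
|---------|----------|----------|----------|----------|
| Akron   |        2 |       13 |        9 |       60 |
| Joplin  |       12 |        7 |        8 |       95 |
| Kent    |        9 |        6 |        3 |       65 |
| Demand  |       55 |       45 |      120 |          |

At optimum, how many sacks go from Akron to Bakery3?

The minimum-cost plan:
  Akron–Bakery1: 55 × €2 = €110
  Akron–Bakery3: 5 × €9 = €45
  Joplin–Bakery2: 45 × €7 = €315
  Joplin–Bakery3: 50 × €8 = €400
  Kent–Bakery3: 65 × €3 = €195
Total cost = €1065.
So Akron→Bakery3 carries 5 sacks.

5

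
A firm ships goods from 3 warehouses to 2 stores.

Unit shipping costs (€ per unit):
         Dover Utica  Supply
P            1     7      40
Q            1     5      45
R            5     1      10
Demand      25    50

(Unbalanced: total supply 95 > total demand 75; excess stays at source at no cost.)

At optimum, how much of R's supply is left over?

An optimal plan:
  P→Dover: 20 × €1 = €20
  Q→Dover: 5 × €1 = €5
  Q→Utica: 40 × €5 = €200
  R→Utica: 10 × €1 = €10
Total cost = €235.
R ships 10 of its 10, leaving 0.

0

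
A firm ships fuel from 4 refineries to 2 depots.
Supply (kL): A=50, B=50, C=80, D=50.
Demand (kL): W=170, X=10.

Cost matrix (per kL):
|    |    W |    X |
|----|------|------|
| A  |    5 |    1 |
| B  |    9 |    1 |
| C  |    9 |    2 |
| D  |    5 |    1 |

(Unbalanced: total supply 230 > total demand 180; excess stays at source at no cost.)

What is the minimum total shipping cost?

1140

An optimal shipping plan:
  A to W: 50 × 5 = 250
  B to X: 10 × 1 = 10
  C to W: 70 × 9 = 630
  D to W: 50 × 5 = 250
Total = 250 + 10 + 630 + 250 = 1140.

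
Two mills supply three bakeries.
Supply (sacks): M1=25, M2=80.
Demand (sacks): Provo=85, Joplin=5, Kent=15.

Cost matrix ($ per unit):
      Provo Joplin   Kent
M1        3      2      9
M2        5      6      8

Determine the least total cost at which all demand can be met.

515

A cheapest plan:
  M1→Provo: 20 × $3 = $60
  M1→Joplin: 5 × $2 = $10
  M2→Provo: 65 × $5 = $325
  M2→Kent: 15 × $8 = $120
Total = 60 + 10 + 325 + 120 = $515.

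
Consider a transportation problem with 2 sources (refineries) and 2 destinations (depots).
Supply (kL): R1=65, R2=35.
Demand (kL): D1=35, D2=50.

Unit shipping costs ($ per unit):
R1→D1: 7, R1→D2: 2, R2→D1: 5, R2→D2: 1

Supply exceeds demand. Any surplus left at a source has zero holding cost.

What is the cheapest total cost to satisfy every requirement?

275

Optimal allocation:
  R1–D2: 50 × $2 = $100
  R2–D1: 35 × $5 = $175
Total = 100 + 175 = $275.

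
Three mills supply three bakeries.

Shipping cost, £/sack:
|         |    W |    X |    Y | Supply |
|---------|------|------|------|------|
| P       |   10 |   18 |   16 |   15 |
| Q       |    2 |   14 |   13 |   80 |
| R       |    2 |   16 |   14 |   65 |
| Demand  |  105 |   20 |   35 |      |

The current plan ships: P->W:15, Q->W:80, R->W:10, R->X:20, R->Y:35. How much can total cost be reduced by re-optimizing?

150

Current plan cost = 15·10 + 80·2 + 10·2 + 20·16 + 35·14 = £1140.
Optimal plan:
  P to Y: 15 × £16 = £240
  Q to W: 40 × £2 = £80
  Q to X: 20 × £14 = £280
  Q to Y: 20 × £13 = £260
  R to W: 65 × £2 = £130
Optimal cost = £990.
Saving = 1140 − 990 = £150.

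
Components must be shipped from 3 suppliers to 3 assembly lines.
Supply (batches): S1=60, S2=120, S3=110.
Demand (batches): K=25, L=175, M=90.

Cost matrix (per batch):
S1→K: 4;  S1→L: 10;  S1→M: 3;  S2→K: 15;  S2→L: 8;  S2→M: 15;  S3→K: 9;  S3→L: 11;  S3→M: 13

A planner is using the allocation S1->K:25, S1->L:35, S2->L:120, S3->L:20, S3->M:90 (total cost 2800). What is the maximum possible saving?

440

Current plan cost = 25·4 + 35·10 + 120·8 + 20·11 + 90·13 = 2800.
Optimal plan:
  S1 to M: 60 batches
  S2 to L: 120 batches
  S3 to K: 25 batches
  S3 to L: 55 batches
  S3 to M: 30 batches
Optimal cost = 2360.
Saving = 2800 − 2360 = 440.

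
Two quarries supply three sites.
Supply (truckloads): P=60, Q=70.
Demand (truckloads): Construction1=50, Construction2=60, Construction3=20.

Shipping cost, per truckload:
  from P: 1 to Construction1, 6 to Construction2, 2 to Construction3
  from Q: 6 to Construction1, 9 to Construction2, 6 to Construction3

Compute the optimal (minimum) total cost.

An optimal shipping plan:
  P to Construction1: 50 truckloads
  P to Construction3: 10 truckloads
  Q to Construction2: 60 truckloads
  Q to Construction3: 10 truckloads
Total cost = 670.
(Supply check: P ships 60; Q ships 70.)

670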